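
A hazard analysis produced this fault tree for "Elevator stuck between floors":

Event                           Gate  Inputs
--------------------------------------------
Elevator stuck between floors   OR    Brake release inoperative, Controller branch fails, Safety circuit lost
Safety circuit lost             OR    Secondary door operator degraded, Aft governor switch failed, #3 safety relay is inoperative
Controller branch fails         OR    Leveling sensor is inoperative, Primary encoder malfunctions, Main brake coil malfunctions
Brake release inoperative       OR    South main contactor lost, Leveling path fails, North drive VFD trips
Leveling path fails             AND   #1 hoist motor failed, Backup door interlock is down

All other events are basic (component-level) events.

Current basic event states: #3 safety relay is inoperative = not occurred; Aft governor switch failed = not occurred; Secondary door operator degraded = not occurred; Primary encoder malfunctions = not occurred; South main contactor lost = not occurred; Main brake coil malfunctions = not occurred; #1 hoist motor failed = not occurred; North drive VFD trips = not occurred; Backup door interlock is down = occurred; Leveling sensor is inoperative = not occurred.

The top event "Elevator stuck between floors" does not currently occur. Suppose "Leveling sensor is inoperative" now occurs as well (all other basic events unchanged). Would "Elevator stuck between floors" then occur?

Counterfactual: set "Leveling sensor is inoperative" to occurred.
Leveling path fails [AND]: #1 hoist motor failed=not, Backup door interlock is down=occurs → not all inputs occur → does not occur.
Brake release inoperative [OR]: South main contactor lost=not, Leveling path fails=not, North drive VFD trips=not → no input occurs → does not occur.
Controller branch fails [OR]: Leveling sensor is inoperative=occurs, Primary encoder malfunctions=not, Main brake coil malfunctions=not → at least one input occurs → occurs.
Safety circuit lost [OR]: Secondary door operator degraded=not, Aft governor switch failed=not, #3 safety relay is inoperative=not → no input occurs → does not occur.
Elevator stuck between floors [OR]: Brake release inoperative=not, Controller branch fails=occurs, Safety circuit lost=not → at least one input occurs → occurs.

Yes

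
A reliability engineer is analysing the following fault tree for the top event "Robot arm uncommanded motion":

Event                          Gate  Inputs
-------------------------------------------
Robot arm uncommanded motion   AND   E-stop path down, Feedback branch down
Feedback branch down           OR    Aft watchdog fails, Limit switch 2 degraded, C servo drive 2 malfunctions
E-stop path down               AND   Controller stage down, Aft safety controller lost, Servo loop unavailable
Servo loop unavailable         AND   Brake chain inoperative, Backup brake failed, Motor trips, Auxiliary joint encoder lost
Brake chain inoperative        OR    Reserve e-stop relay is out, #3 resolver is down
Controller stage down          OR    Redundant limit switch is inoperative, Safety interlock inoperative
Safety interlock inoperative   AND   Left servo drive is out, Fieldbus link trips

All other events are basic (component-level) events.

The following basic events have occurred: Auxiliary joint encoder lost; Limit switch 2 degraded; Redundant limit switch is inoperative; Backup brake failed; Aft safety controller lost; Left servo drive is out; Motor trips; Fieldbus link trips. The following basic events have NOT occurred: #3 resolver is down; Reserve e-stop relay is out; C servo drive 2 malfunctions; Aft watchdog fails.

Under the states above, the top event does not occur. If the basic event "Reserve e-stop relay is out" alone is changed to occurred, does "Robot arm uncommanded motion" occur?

Yes

Counterfactual: set "Reserve e-stop relay is out" to occurred.
Safety interlock inoperative [AND]: Left servo drive is out=occurs, Fieldbus link trips=occurs → all inputs occur → occurs.
Controller stage down [OR]: Redundant limit switch is inoperative=occurs, Safety interlock inoperative=occurs → at least one input occurs → occurs.
Brake chain inoperative [OR]: Reserve e-stop relay is out=occurs, #3 resolver is down=not → at least one input occurs → occurs.
Servo loop unavailable [AND]: Brake chain inoperative=occurs, Backup brake failed=occurs, Motor trips=occurs, Auxiliary joint encoder lost=occurs → all inputs occur → occurs.
E-stop path down [AND]: Controller stage down=occurs, Aft safety controller lost=occurs, Servo loop unavailable=occurs → all inputs occur → occurs.
Feedback branch down [OR]: Aft watchdog fails=not, Limit switch 2 degraded=occurs, C servo drive 2 malfunctions=not → at least one input occurs → occurs.
Robot arm uncommanded motion [AND]: E-stop path down=occurs, Feedback branch down=occurs → all inputs occur → occurs.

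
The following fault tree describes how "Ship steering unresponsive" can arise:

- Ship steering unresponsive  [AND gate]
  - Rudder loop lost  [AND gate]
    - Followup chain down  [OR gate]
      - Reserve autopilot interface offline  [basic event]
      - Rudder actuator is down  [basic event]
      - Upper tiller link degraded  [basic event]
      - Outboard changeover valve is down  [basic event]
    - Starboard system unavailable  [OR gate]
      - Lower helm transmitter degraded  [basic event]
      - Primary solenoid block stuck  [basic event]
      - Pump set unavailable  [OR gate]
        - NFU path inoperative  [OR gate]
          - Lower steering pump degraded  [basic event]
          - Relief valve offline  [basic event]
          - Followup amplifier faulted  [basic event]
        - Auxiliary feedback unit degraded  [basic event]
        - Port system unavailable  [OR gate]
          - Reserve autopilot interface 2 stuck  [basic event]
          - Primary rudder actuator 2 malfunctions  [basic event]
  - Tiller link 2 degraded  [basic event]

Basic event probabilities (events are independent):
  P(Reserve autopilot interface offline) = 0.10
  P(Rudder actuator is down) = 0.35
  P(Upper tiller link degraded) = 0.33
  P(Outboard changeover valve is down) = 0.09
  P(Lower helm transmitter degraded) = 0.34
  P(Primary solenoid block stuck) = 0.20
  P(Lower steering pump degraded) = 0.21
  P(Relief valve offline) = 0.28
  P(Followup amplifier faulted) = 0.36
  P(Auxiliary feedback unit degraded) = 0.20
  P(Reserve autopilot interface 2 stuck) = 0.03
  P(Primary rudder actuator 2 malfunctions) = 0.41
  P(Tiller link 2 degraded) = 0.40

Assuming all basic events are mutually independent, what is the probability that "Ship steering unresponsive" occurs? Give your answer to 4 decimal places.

P(Followup chain down) [OR] = 1 − (1−0.10) × (1−0.35) × (1−0.33) × (1−0.09) = 0.643326
P(NFU path inoperative) [OR] = 1 − (1−0.21) × (1−0.28) × (1−0.36) = 0.635968
P(Port system unavailable) [OR] = 1 − (1−0.03) × (1−0.41) = 0.427700
P(Pump set unavailable) [OR] = 1 − (1−0.635968) × (1−0.20) × (1−0.427700) = 0.833332
P(Starboard system unavailable) [OR] = 1 − (1−0.34) × (1−0.20) × (1−0.833332) = 0.911999
P(Rudder loop lost) [AND] = 0.643326 × 0.911999 = 0.586713
P(Ship steering unresponsive) [AND] = 0.586713 × 0.40 = 0.234685
Rounded to 4 decimal places: P(Ship steering unresponsive) ≈ 0.2347.

0.2347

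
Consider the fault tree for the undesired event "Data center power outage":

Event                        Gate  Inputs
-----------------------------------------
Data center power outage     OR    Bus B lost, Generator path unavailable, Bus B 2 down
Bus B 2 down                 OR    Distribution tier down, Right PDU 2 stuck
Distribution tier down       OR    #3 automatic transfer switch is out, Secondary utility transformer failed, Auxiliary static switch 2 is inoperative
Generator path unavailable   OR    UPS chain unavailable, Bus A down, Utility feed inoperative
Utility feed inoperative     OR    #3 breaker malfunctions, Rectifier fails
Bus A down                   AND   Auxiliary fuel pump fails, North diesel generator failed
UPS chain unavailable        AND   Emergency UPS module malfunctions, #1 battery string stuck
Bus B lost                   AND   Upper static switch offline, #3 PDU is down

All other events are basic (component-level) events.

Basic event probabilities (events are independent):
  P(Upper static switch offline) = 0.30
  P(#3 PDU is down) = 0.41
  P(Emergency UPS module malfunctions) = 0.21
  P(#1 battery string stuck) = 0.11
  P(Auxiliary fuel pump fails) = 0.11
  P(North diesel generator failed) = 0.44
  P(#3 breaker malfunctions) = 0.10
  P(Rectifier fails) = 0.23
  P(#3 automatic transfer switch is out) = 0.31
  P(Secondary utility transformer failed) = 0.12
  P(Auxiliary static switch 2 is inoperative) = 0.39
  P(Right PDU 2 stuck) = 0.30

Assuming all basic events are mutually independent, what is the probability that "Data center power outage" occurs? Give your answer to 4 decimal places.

P(Bus B lost) [AND] = 0.30 × 0.41 = 0.123000
P(UPS chain unavailable) [AND] = 0.21 × 0.11 = 0.023100
P(Bus A down) [AND] = 0.11 × 0.44 = 0.048400
P(Utility feed inoperative) [OR] = 1 − (1−0.10) × (1−0.23) = 0.307000
P(Generator path unavailable) [OR] = 1 − (1−0.023100) × (1−0.048400) × (1−0.307000) = 0.355775
P(Distribution tier down) [OR] = 1 − (1−0.31) × (1−0.12) × (1−0.39) = 0.629608
P(Bus B 2 down) [OR] = 1 − (1−0.629608) × (1−0.30) = 0.740726
P(Data center power outage) [OR] = 1 − (1−0.123000) × (1−0.355775) × (1−0.740726) = 0.853514
Rounded to 4 decimal places: P(Data center power outage) ≈ 0.8535.

0.8535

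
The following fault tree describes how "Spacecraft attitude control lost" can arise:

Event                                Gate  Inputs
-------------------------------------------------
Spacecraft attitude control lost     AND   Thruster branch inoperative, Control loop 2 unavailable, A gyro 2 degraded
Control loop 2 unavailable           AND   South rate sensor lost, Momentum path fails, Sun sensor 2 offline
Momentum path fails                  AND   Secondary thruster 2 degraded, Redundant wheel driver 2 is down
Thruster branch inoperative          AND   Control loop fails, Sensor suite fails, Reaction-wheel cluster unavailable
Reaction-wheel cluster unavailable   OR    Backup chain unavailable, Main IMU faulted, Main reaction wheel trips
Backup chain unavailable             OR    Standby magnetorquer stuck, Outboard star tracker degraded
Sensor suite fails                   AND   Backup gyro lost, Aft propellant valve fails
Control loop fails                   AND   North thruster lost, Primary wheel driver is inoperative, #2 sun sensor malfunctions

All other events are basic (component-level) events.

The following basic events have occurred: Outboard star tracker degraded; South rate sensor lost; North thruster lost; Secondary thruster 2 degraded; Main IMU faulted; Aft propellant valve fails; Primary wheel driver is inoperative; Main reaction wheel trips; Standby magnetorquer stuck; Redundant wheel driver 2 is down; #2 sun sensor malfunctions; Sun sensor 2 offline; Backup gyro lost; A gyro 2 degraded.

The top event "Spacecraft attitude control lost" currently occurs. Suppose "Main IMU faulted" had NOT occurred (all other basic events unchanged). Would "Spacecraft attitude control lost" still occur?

Counterfactual: set "Main IMU faulted" to not occurred.
Control loop fails [AND]: North thruster lost=occurs, Primary wheel driver is inoperative=occurs, #2 sun sensor malfunctions=occurs → all inputs occur → occurs.
Sensor suite fails [AND]: Backup gyro lost=occurs, Aft propellant valve fails=occurs → all inputs occur → occurs.
Backup chain unavailable [OR]: Standby magnetorquer stuck=occurs, Outboard star tracker degraded=occurs → at least one input occurs → occurs.
Reaction-wheel cluster unavailable [OR]: Backup chain unavailable=occurs, Main IMU faulted=not, Main reaction wheel trips=occurs → at least one input occurs → occurs.
Thruster branch inoperative [AND]: Control loop fails=occurs, Sensor suite fails=occurs, Reaction-wheel cluster unavailable=occurs → all inputs occur → occurs.
Momentum path fails [AND]: Secondary thruster 2 degraded=occurs, Redundant wheel driver 2 is down=occurs → all inputs occur → occurs.
Control loop 2 unavailable [AND]: South rate sensor lost=occurs, Momentum path fails=occurs, Sun sensor 2 offline=occurs → all inputs occur → occurs.
Spacecraft attitude control lost [AND]: Thruster branch inoperative=occurs, Control loop 2 unavailable=occurs, A gyro 2 degraded=occurs → all inputs occur → occurs.

Yes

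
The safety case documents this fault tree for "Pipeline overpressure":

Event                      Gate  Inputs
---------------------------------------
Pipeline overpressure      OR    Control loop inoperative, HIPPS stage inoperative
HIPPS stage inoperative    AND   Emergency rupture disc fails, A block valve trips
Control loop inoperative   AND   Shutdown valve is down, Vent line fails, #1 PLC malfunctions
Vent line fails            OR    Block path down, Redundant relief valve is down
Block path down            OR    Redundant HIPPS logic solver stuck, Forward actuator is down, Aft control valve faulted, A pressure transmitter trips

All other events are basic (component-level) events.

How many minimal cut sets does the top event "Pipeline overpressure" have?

Block path down [OR]: union of children's cut sets → 4 cut set(s).
Vent line fails [OR]: union of children's cut sets → 5 cut set(s).
Control loop inoperative [AND]: one cut set from each child combined → 1 × 5 × 1 = 5 cut set(s).
HIPPS stage inoperative [AND]: one cut set from each child combined → 1 × 1 = 1 cut set(s).
Pipeline overpressure [OR]: union of children's cut sets → 6 cut set(s).
Minimal cut sets: {#1 PLC malfunctions, Redundant HIPPS logic solver stuck, Shutdown valve is down}; {#1 PLC malfunctions, Forward actuator is down, Shutdown valve is down}; {#1 PLC malfunctions, Aft control valve faulted, Shutdown valve is down}; {#1 PLC malfunctions, A pressure transmitter trips, Shutdown valve is down}; {#1 PLC malfunctions, Redundant relief valve is down, Shutdown valve is down}; {A block valve trips, Emergency rupture disc fails}.

6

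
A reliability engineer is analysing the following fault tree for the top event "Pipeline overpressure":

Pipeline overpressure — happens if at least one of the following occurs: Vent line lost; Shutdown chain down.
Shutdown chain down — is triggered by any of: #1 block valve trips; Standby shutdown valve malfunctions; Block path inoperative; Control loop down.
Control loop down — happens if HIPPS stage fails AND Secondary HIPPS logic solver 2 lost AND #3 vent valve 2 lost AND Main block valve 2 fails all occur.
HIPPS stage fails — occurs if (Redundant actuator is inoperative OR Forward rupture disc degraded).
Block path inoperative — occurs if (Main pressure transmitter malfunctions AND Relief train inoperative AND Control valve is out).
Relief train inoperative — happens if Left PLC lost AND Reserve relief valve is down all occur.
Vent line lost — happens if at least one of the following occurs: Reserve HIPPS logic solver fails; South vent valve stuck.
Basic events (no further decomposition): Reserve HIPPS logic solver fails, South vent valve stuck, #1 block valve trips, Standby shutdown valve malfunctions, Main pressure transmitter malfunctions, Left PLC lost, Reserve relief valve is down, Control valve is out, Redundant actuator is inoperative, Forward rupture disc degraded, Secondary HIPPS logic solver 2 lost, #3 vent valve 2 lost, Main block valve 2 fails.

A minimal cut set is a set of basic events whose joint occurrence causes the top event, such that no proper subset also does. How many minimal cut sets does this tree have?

Vent line lost [OR]: union of children's cut sets → 2 cut set(s).
Relief train inoperative [AND]: one cut set from each child combined → 1 × 1 = 1 cut set(s).
Block path inoperative [AND]: one cut set from each child combined → 1 × 1 × 1 = 1 cut set(s).
HIPPS stage fails [OR]: union of children's cut sets → 2 cut set(s).
Control loop down [AND]: one cut set from each child combined → 2 × 1 × 1 × 1 = 2 cut set(s).
Shutdown chain down [OR]: union of children's cut sets → 5 cut set(s).
Pipeline overpressure [OR]: union of children's cut sets → 7 cut set(s).
Minimal cut sets: {Reserve HIPPS logic solver fails}; {South vent valve stuck}; {#1 block valve trips}; {Standby shutdown valve malfunctions}; {Control valve is out, Left PLC lost, Main pressure transmitter malfunctions, Reserve relief valve is down}; {#3 vent valve 2 lost, Main block valve 2 fails, Redundant actuator is inoperative, Secondary HIPPS logic solver 2 lost}; {#3 vent valve 2 lost, Forward rupture disc degraded, Main block valve 2 fails, Secondary HIPPS logic solver 2 lost}.

7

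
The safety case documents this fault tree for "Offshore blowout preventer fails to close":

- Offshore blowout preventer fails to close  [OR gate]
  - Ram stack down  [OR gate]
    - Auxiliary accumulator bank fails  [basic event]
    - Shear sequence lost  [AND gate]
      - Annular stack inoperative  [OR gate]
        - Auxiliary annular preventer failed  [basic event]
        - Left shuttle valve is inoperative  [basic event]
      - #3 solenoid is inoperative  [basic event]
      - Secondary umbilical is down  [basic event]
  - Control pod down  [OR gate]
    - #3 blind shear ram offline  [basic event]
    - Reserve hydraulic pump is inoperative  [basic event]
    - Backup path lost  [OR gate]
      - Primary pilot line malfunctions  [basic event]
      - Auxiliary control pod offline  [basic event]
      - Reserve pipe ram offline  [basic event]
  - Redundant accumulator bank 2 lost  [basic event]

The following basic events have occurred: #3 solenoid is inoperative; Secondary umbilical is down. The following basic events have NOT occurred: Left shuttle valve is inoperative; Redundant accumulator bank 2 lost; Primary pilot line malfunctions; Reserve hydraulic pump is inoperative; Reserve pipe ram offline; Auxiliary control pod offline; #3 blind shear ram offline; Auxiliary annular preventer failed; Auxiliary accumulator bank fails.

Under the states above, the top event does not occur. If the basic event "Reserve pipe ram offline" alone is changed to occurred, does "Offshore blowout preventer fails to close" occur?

Yes

Counterfactual: set "Reserve pipe ram offline" to occurred.
Annular stack inoperative [OR]: Auxiliary annular preventer failed=not, Left shuttle valve is inoperative=not → no input occurs → does not occur.
Shear sequence lost [AND]: Annular stack inoperative=not, #3 solenoid is inoperative=occurs, Secondary umbilical is down=occurs → not all inputs occur → does not occur.
Ram stack down [OR]: Auxiliary accumulator bank fails=not, Shear sequence lost=not → no input occurs → does not occur.
Backup path lost [OR]: Primary pilot line malfunctions=not, Auxiliary control pod offline=not, Reserve pipe ram offline=occurs → at least one input occurs → occurs.
Control pod down [OR]: #3 blind shear ram offline=not, Reserve hydraulic pump is inoperative=not, Backup path lost=occurs → at least one input occurs → occurs.
Offshore blowout preventer fails to close [OR]: Ram stack down=not, Control pod down=occurs, Redundant accumulator bank 2 lost=not → at least one input occurs → occurs.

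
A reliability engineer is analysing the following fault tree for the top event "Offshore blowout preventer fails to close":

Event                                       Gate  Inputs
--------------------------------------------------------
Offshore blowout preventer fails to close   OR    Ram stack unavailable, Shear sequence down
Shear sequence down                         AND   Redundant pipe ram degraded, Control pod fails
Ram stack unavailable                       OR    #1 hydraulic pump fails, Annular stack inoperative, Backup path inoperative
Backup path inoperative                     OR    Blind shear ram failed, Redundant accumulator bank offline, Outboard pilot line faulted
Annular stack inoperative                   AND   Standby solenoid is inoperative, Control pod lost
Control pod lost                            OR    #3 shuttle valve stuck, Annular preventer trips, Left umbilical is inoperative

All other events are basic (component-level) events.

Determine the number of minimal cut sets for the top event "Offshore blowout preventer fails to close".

Control pod lost [OR]: union of children's cut sets → 3 cut set(s).
Annular stack inoperative [AND]: one cut set from each child combined → 1 × 3 = 3 cut set(s).
Backup path inoperative [OR]: union of children's cut sets → 3 cut set(s).
Ram stack unavailable [OR]: union of children's cut sets → 7 cut set(s).
Shear sequence down [AND]: one cut set from each child combined → 1 × 1 = 1 cut set(s).
Offshore blowout preventer fails to close [OR]: union of children's cut sets → 8 cut set(s).
Minimal cut sets: {#1 hydraulic pump fails}; {#3 shuttle valve stuck, Standby solenoid is inoperative}; {Annular preventer trips, Standby solenoid is inoperative}; {Left umbilical is inoperative, Standby solenoid is inoperative}; {Blind shear ram failed}; {Redundant accumulator bank offline}; {Outboard pilot line faulted}; {Control pod fails, Redundant pipe ram degraded}.

8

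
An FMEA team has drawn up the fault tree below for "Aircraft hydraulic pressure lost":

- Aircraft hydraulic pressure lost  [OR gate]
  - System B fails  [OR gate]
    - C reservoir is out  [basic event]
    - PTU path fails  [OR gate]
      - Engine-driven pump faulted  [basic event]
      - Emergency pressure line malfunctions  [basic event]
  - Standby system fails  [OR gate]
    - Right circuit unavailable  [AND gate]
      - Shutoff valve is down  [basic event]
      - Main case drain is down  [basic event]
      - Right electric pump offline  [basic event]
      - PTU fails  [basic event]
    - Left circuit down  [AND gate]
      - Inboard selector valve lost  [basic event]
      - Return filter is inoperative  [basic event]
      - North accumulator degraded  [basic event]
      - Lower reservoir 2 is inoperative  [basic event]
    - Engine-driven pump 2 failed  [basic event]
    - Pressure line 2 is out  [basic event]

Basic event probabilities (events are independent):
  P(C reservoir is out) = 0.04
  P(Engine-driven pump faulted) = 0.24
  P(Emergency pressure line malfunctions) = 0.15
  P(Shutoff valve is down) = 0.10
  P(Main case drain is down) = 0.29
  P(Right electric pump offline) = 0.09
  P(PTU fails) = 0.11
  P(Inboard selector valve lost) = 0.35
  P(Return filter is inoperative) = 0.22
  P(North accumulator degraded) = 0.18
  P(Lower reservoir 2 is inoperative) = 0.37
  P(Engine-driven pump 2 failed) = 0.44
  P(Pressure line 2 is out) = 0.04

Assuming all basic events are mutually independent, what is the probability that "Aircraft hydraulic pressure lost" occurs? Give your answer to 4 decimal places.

0.6684

P(PTU path fails) [OR] = 1 − (1−0.24) × (1−0.15) = 0.354000
P(System B fails) [OR] = 1 − (1−0.04) × (1−0.354000) = 0.379840
P(Right circuit unavailable) [AND] = 0.10 × 0.29 × 0.09 × 0.11 = 0.000287
P(Left circuit down) [AND] = 0.35 × 0.22 × 0.18 × 0.37 = 0.005128
P(Standby system fails) [OR] = 1 − (1−0.000287) × (1−0.005128) × (1−0.44) × (1−0.04) = 0.465310
P(Aircraft hydraulic pressure lost) [OR] = 1 − (1−0.379840) × (1−0.465310) = 0.668407
Rounded to 4 decimal places: P(Aircraft hydraulic pressure lost) ≈ 0.6684.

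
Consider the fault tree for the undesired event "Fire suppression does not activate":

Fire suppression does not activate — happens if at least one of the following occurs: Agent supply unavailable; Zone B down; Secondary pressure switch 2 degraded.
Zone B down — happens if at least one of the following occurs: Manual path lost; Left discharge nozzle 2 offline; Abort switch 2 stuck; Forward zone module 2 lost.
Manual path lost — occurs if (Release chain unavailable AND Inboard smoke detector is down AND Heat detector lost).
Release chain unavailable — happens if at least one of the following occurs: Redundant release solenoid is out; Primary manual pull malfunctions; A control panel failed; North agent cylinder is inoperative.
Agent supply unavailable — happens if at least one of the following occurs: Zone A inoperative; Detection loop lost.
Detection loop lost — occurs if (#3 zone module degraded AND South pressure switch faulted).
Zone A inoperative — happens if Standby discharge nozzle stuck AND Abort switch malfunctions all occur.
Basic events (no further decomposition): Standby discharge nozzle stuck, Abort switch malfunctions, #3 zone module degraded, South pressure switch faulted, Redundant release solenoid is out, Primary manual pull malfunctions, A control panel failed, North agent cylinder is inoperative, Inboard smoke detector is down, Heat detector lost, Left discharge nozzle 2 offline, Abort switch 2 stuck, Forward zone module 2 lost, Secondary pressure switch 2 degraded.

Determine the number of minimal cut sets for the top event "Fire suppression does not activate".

Zone A inoperative [AND]: one cut set from each child combined → 1 × 1 = 1 cut set(s).
Detection loop lost [AND]: one cut set from each child combined → 1 × 1 = 1 cut set(s).
Agent supply unavailable [OR]: union of children's cut sets → 2 cut set(s).
Release chain unavailable [OR]: union of children's cut sets → 4 cut set(s).
Manual path lost [AND]: one cut set from each child combined → 4 × 1 × 1 = 4 cut set(s).
Zone B down [OR]: union of children's cut sets → 7 cut set(s).
Fire suppression does not activate [OR]: union of children's cut sets → 10 cut set(s).
Minimal cut sets: {Abort switch malfunctions, Standby discharge nozzle stuck}; {#3 zone module degraded, South pressure switch faulted}; {Heat detector lost, Inboard smoke detector is down, Redundant release solenoid is out}; {Heat detector lost, Inboard smoke detector is down, Primary manual pull malfunctions}; {A control panel failed, Heat detector lost, Inboard smoke detector is down}; {Heat detector lost, Inboard smoke detector is down, North agent cylinder is inoperative}; {Left discharge nozzle 2 offline}; {Abort switch 2 stuck}; {Forward zone module 2 lost}; {Secondary pressure switch 2 degraded}.

10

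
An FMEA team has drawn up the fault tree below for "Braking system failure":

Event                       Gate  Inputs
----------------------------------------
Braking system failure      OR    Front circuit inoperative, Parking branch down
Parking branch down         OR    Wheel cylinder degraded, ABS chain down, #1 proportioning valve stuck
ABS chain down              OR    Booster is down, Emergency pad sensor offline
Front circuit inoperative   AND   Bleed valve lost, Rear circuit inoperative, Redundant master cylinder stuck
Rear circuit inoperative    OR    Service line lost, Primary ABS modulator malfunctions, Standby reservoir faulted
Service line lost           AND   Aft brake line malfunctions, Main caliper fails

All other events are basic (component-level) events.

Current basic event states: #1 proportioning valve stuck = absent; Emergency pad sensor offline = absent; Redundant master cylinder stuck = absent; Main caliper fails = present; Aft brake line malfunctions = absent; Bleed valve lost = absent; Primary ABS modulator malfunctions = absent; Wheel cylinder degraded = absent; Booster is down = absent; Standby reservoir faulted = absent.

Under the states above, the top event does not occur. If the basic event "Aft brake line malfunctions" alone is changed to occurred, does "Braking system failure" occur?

Counterfactual: set "Aft brake line malfunctions" to occurred.
Service line lost [AND]: Aft brake line malfunctions=occurs, Main caliper fails=occurs → all inputs occur → occurs.
Rear circuit inoperative [OR]: Service line lost=occurs, Primary ABS modulator malfunctions=not, Standby reservoir faulted=not → at least one input occurs → occurs.
Front circuit inoperative [AND]: Bleed valve lost=not, Rear circuit inoperative=occurs, Redundant master cylinder stuck=not → not all inputs occur → does not occur.
ABS chain down [OR]: Booster is down=not, Emergency pad sensor offline=not → no input occurs → does not occur.
Parking branch down [OR]: Wheel cylinder degraded=not, ABS chain down=not, #1 proportioning valve stuck=not → no input occurs → does not occur.
Braking system failure [OR]: Front circuit inoperative=not, Parking branch down=not → no input occurs → does not occur.

No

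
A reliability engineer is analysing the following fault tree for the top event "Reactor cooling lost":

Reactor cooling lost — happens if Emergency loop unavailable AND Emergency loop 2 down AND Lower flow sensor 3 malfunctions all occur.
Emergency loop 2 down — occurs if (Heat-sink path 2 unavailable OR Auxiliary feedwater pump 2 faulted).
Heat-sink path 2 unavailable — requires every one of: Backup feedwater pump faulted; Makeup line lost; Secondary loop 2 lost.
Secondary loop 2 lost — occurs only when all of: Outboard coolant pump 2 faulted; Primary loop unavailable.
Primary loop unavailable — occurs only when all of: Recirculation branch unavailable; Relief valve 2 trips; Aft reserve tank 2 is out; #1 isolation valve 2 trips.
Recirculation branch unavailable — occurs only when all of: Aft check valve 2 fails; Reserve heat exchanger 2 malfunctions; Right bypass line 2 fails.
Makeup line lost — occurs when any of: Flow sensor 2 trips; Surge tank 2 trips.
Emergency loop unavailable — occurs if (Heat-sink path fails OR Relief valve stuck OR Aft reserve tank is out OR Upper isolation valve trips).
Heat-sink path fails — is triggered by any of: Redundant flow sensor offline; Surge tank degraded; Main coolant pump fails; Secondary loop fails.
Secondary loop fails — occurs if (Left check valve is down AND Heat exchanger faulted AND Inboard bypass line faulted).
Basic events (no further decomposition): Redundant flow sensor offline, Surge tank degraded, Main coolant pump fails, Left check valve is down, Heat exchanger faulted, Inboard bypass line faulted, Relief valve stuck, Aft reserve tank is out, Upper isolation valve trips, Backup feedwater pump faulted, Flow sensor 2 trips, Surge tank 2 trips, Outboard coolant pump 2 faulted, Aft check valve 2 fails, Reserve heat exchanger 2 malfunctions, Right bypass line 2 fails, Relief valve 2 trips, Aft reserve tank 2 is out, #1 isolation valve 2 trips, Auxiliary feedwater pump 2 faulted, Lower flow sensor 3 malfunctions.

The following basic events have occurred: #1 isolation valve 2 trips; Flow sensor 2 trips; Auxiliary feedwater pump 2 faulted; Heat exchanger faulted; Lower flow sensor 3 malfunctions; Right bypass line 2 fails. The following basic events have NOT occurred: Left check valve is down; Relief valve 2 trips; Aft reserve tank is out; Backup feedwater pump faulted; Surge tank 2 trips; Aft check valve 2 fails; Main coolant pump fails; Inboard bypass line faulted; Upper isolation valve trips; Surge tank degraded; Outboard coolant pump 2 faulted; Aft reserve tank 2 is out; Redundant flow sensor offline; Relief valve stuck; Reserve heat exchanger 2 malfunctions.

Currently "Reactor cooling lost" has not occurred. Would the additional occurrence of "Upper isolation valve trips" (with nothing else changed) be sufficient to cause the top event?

Counterfactual: set "Upper isolation valve trips" to occurred.
Secondary loop fails [AND]: Left check valve is down=not, Heat exchanger faulted=occurs, Inboard bypass line faulted=not → not all inputs occur → does not occur.
Heat-sink path fails [OR]: Redundant flow sensor offline=not, Surge tank degraded=not, Main coolant pump fails=not, Secondary loop fails=not → no input occurs → does not occur.
Emergency loop unavailable [OR]: Heat-sink path fails=not, Relief valve stuck=not, Aft reserve tank is out=not, Upper isolation valve trips=occurs → at least one input occurs → occurs.
Makeup line lost [OR]: Flow sensor 2 trips=occurs, Surge tank 2 trips=not → at least one input occurs → occurs.
Recirculation branch unavailable [AND]: Aft check valve 2 fails=not, Reserve heat exchanger 2 malfunctions=not, Right bypass line 2 fails=occurs → not all inputs occur → does not occur.
Primary loop unavailable [AND]: Recirculation branch unavailable=not, Relief valve 2 trips=not, Aft reserve tank 2 is out=not, #1 isolation valve 2 trips=occurs → not all inputs occur → does not occur.
Secondary loop 2 lost [AND]: Outboard coolant pump 2 faulted=not, Primary loop unavailable=not → not all inputs occur → does not occur.
Heat-sink path 2 unavailable [AND]: Backup feedwater pump faulted=not, Makeup line lost=occurs, Secondary loop 2 lost=not → not all inputs occur → does not occur.
Emergency loop 2 down [OR]: Heat-sink path 2 unavailable=not, Auxiliary feedwater pump 2 faulted=occurs → at least one input occurs → occurs.
Reactor cooling lost [AND]: Emergency loop unavailable=occurs, Emergency loop 2 down=occurs, Lower flow sensor 3 malfunctions=occurs → all inputs occur → occurs.

Yes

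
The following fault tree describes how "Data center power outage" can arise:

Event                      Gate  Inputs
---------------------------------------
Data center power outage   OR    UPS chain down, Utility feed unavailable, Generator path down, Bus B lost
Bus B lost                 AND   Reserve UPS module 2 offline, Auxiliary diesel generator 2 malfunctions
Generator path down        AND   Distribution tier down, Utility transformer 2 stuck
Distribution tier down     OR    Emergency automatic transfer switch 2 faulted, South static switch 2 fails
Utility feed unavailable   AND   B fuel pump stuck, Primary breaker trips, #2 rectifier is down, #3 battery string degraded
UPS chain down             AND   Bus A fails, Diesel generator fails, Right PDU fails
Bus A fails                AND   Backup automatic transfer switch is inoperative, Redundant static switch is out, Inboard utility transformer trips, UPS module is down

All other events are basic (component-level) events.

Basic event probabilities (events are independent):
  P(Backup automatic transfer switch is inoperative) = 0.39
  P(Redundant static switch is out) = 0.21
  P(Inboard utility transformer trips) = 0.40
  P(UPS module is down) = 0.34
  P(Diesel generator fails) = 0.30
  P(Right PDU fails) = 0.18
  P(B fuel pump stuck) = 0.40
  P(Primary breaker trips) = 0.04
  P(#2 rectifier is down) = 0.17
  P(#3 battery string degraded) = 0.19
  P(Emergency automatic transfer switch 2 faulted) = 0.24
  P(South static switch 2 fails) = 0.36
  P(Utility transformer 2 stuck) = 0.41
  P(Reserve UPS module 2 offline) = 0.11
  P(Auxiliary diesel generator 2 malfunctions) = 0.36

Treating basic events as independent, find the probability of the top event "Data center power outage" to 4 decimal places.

0.2427

P(Bus A fails) [AND] = 0.39 × 0.21 × 0.40 × 0.34 = 0.011138
P(UPS chain down) [AND] = 0.011138 × 0.30 × 0.18 = 0.000601
P(Utility feed unavailable) [AND] = 0.40 × 0.04 × 0.17 × 0.19 = 0.000517
P(Distribution tier down) [OR] = 1 − (1−0.24) × (1−0.36) = 0.513600
P(Generator path down) [AND] = 0.513600 × 0.41 = 0.210576
P(Bus B lost) [AND] = 0.11 × 0.36 = 0.039600
P(Data center power outage) [OR] = 1 − (1−0.000601) × (1−0.000517) × (1−0.210576) × (1−0.039600) = 0.242685
Rounded to 4 decimal places: P(Data center power outage) ≈ 0.2427.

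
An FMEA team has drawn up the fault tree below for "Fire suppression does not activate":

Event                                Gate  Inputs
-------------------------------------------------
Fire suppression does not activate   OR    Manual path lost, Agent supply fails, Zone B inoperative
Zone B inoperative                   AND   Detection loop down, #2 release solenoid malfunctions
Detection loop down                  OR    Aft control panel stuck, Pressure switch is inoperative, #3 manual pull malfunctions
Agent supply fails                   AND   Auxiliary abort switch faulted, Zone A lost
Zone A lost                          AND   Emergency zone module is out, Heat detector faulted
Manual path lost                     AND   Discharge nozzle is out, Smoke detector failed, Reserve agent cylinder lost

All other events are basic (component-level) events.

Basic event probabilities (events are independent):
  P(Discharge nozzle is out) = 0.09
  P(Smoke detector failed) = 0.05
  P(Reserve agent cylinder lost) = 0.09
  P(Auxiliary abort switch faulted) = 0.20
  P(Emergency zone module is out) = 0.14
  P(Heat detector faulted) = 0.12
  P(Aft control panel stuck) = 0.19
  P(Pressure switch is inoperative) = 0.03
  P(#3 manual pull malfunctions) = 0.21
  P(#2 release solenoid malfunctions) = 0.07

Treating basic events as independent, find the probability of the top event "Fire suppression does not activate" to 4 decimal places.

P(Manual path lost) [AND] = 0.09 × 0.05 × 0.09 = 0.000405
P(Zone A lost) [AND] = 0.14 × 0.12 = 0.016800
P(Agent supply fails) [AND] = 0.20 × 0.016800 = 0.003360
P(Detection loop down) [OR] = 1 − (1−0.19) × (1−0.03) × (1−0.21) = 0.379297
P(Zone B inoperative) [AND] = 0.379297 × 0.07 = 0.026551
P(Fire suppression does not activate) [OR] = 1 − (1−0.000405) × (1−0.003360) × (1−0.026551) = 0.030215
Rounded to 4 decimal places: P(Fire suppression does not activate) ≈ 0.0302.

0.0302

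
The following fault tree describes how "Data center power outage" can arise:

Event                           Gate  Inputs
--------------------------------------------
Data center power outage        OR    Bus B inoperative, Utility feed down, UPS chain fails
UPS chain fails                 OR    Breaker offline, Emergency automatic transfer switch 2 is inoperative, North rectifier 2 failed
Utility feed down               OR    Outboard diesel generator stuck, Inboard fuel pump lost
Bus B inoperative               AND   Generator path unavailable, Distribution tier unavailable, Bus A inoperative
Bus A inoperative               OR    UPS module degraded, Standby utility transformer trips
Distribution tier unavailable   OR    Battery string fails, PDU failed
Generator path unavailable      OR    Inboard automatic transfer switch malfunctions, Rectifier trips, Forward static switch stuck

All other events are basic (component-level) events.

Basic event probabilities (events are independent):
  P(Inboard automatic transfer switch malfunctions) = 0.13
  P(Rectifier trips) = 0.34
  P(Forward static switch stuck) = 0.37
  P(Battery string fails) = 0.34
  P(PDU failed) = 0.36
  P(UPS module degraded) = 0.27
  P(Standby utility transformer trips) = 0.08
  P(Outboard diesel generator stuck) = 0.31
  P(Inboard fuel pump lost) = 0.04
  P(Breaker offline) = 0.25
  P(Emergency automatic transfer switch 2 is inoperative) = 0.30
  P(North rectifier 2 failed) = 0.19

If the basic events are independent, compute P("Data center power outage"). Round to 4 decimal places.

P(Generator path unavailable) [OR] = 1 − (1−0.13) × (1−0.34) × (1−0.37) = 0.638254
P(Distribution tier unavailable) [OR] = 1 − (1−0.34) × (1−0.36) = 0.577600
P(Bus A inoperative) [OR] = 1 − (1−0.27) × (1−0.08) = 0.328400
P(Bus B inoperative) [AND] = 0.638254 × 0.577600 × 0.328400 = 0.121066
P(Utility feed down) [OR] = 1 − (1−0.31) × (1−0.04) = 0.337600
P(UPS chain fails) [OR] = 1 − (1−0.25) × (1−0.30) × (1−0.19) = 0.574750
P(Data center power outage) [OR] = 1 − (1−0.121066) × (1−0.337600) × (1−0.574750) = 0.752417
Rounded to 4 decimal places: P(Data center power outage) ≈ 0.7524.

0.7524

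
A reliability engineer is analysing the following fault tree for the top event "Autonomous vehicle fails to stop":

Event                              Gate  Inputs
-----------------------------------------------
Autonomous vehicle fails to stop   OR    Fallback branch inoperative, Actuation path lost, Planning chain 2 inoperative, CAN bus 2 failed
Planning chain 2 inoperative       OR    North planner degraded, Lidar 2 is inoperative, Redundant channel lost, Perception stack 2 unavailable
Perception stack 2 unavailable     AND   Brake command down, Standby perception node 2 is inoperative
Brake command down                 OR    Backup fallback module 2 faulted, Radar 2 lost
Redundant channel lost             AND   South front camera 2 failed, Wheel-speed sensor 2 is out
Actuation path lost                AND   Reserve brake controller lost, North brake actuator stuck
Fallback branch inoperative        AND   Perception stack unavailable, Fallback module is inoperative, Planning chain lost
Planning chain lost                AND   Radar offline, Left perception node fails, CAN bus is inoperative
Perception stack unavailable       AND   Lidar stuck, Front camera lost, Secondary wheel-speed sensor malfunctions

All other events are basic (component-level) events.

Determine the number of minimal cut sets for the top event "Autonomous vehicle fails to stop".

Perception stack unavailable [AND]: one cut set from each child combined → 1 × 1 × 1 = 1 cut set(s).
Planning chain lost [AND]: one cut set from each child combined → 1 × 1 × 1 = 1 cut set(s).
Fallback branch inoperative [AND]: one cut set from each child combined → 1 × 1 × 1 = 1 cut set(s).
Actuation path lost [AND]: one cut set from each child combined → 1 × 1 = 1 cut set(s).
Redundant channel lost [AND]: one cut set from each child combined → 1 × 1 = 1 cut set(s).
Brake command down [OR]: union of children's cut sets → 2 cut set(s).
Perception stack 2 unavailable [AND]: one cut set from each child combined → 2 × 1 = 2 cut set(s).
Planning chain 2 inoperative [OR]: union of children's cut sets → 5 cut set(s).
Autonomous vehicle fails to stop [OR]: union of children's cut sets → 8 cut set(s).
Minimal cut sets: {CAN bus is inoperative, Fallback module is inoperative, Front camera lost, Left perception node fails, Lidar stuck, Radar offline, Secondary wheel-speed sensor malfunctions}; {North brake actuator stuck, Reserve brake controller lost}; {North planner degraded}; {Lidar 2 is inoperative}; {South front camera 2 failed, Wheel-speed sensor 2 is out}; {Backup fallback module 2 faulted, Standby perception node 2 is inoperative}; {Radar 2 lost, Standby perception node 2 is inoperative}; {CAN bus 2 failed}.

8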